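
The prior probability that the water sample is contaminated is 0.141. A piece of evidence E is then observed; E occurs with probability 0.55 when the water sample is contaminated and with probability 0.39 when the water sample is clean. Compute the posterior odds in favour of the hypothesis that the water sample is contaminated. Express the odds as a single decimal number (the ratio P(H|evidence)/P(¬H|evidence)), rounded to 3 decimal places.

Posterior odds ≈ 0.231

Prior odds = 0.141/(1−0.141) = 0.16414.
Likelihood ratio for E = 0.55/0.39 = 1.4103.
Posterior odds = prior odds × LR = 0.23149.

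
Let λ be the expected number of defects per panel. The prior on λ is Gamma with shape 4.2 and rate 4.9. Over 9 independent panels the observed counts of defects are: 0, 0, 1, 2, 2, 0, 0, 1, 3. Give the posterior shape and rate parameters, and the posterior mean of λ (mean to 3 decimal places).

Posterior: Gamma(shape=13.2, rate=13.9); mean ≈ 0.950

Total count ∑xᵢ = 9 over n = 9 panels.
Gamma is conjugate to the Poisson likelihood: posterior is Gamma(shape = 4.2+9 = 13.2, rate = 4.9+9 = 13.9).
Posterior mean = shape/rate = 13.2/13.9 = 0.950.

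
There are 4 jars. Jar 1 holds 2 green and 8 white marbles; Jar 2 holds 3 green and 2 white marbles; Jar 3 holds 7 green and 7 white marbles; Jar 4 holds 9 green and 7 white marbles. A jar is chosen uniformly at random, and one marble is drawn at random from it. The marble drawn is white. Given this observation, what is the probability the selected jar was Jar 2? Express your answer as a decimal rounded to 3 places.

Posterior probability ≈ 0.187

P(white|Jar 1) = 0.8; P(white|Jar 2) = 0.4; P(white|Jar 3) = 0.5; P(white|Jar 4) = 0.4375.
Prior × likelihood for each source: 0.25·0.8=0.2000, 0.25·0.4=0.1000, 0.25·0.5=0.1250, 0.25·0.4375=0.1094. Summing gives P(white) = 0.53438.
P(Jar 2 | white) = 0.1000 / 0.53438 = 0.187.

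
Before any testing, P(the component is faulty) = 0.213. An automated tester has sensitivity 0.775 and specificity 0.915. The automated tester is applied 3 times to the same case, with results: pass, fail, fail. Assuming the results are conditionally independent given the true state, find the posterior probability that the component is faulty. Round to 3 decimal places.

With H the event that the component is faulty, the joint likelihood of the observed sequence is P(data|H) = 0.225·0.775·0.775 = 0.13514 and P(data|¬H) = 0.915·0.085·0.085 = 0.0066109.
Bayes: P(H|data) = 0.213·0.13514 / (0.213·0.13514 + 0.787·0.0066109) = 0.028785/0.033988 = 0.8469.

Posterior P(H) ≈ 0.847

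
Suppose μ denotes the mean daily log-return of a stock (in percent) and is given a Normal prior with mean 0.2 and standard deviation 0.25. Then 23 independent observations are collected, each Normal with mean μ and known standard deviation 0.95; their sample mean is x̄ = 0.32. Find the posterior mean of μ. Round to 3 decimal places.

Posterior mean ≈ 0.274

Prior precision 1/τ₀² = 1/0.25² = 16.0000; data precision n/σ² = 23/0.95² = 25.4848.
Posterior precision = 16.0000 + 25.4848 = 41.4848.
Posterior mean = (16.0000·0.2 + 25.4848·0.32) / 41.4848 = 0.274.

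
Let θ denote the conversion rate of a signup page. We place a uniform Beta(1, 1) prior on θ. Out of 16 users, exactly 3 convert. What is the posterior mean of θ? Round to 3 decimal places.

Posterior mean ≈ 0.222

The binomial likelihood is conjugate to the Beta prior: with 3 successes and 13 failures, the posterior is Beta(1+3, 1+13) = Beta(4, 14).
Posterior mean = α/(α+β) = 4/18 = 0.222.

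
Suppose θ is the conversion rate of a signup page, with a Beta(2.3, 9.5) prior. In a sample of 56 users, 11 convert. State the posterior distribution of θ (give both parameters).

Posterior: Beta(13.3, 54.5)

The binomial likelihood is conjugate to the Beta prior: with 11 successes and 45 failures, the posterior is Beta(2.3+11, 9.5+45) = Beta(13.3, 54.5).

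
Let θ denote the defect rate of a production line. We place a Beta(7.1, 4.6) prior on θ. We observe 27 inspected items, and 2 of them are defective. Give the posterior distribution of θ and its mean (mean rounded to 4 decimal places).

Posterior: Beta(9.1, 29.6); mean ≈ 0.2351

Observing 2 successes and 25 failures updates Beta(7.1, 4.6) by adding the success and failure counts to the two shape parameters: α = 7.1+2 = 9.1, β = 4.6+25 = 29.6.
E[θ | data] = 9.1/(9.1+29.6) = 0.2351.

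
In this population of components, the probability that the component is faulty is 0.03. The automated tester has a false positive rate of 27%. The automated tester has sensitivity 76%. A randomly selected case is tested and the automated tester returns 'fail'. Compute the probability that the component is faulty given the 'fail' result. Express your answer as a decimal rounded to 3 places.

P(H | E) ≈ 0.080

Write H for 'the component is faulty'. Prior odds H:¬H = 0.03/0.97 = 0.030928. For the 'fail' outcome, the likelihood ratio is 0.76/0.27 = 2.8148.
Posterior odds = 0.030928 × 2.8148 = 0.087056, so P(H|E) = 0.087056/(1+0.087056) = 0.080.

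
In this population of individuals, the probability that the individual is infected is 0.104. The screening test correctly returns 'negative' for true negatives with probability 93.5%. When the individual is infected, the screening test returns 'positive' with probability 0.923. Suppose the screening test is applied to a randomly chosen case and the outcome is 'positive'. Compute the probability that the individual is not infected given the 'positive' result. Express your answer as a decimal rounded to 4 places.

Let H be the event that the individual is infected. P(H) = 0.104, so P(¬H) = 0.896. With E the 'positive' result, P(E|H) = 0.923 and P(E|¬H) = 0.065.
P(E) = 0.923·0.104 + 0.065·0.896 = 0.095992 + 0.058240 = 0.15423.
By Bayes' theorem, P(H|E) = 0.095992 / 0.15423 = 0.6224. Hence P(¬H|E) = 1 − 0.6224 = 0.3776.

P(¬H | E) ≈ 0.3776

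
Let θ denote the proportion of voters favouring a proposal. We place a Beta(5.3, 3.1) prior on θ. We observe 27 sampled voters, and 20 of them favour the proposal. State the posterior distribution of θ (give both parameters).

Observing 20 successes and 7 failures updates Beta(5.3, 3.1) by adding the success and failure counts to the two shape parameters: α = 5.3+20 = 25.3, β = 3.1+7 = 10.1.

Posterior: Beta(25.3, 10.1)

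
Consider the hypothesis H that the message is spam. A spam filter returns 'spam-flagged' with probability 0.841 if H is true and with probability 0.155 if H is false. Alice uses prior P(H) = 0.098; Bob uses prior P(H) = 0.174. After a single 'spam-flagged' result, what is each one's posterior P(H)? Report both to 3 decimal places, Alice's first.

The likelihood ratio for a 'spam-flagged' result is 0.841/0.155 = 5.4258.
Alice: prior odds 0.098/0.902 = 0.10865; posterior odds 0.58950; posterior probability 0.371.
Bob: prior odds 0.174/0.826 = 0.21065; posterior odds 1.1430; posterior probability 0.533.

Alice: 0.371; Bob: 0.533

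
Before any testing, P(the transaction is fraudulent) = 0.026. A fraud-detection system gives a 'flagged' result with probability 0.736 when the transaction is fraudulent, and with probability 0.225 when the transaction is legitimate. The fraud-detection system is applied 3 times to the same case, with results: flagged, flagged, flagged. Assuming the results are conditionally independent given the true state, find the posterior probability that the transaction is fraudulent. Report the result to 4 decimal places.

With H the event that the transaction is fraudulent, the joint likelihood of the observed sequence is P(data|H) = 0.736·0.736·0.736 = 0.39869 and P(data|¬H) = 0.225·0.225·0.225 = 0.011391.
Bayes: P(H|data) = 0.026·0.39869 / (0.026·0.39869 + 0.974·0.011391) = 0.010366/0.021460 = 0.4830.

Posterior P(H) ≈ 0.4830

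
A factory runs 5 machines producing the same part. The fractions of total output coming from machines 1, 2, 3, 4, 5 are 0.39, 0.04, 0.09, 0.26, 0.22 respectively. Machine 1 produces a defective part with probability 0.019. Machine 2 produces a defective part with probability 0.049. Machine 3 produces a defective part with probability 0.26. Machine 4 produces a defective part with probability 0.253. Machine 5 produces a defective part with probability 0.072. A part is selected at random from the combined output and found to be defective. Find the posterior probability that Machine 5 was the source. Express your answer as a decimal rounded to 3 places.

P(defective|M1) = 0.019; P(defective|M2) = 0.049; P(defective|M3) = 0.26; P(defective|M4) = 0.253; P(defective|M5) = 0.072.
Prior × likelihood for each source: 0.39·0.019=0.007410, 0.04·0.049=0.001960, 0.09·0.26=0.02340, 0.26·0.253=0.06578, 0.22·0.072=0.01584. Summing gives P(defective) = 0.11439.
P(Machine 5 | defective) = 0.01584 / 0.11439 = 0.138.

Posterior probability ≈ 0.138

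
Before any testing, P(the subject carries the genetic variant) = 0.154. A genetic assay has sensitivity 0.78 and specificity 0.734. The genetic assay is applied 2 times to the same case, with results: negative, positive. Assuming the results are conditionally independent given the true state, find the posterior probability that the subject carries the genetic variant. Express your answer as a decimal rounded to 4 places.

Posterior P(H) ≈ 0.1379

With H the event that the subject carries the genetic variant, the joint likelihood of the observed sequence is P(data|H) = 0.22·0.78 = 0.17160 and P(data|¬H) = 0.734·0.266 = 0.19524.
Bayes: P(H|data) = 0.154·0.17160 / (0.154·0.17160 + 0.846·0.19524) = 0.026426/0.19160 = 0.1379.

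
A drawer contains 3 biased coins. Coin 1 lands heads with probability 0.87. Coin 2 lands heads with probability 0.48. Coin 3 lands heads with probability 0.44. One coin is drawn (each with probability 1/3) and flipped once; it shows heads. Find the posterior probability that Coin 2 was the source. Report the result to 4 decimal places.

Posterior probability ≈ 0.2682

P(heads|C1) = 0.87; P(heads|C2) = 0.48; P(heads|C3) = 0.44.
Prior × likelihood for each source: 0.333333·0.87=0.2900, 0.333333·0.48=0.1600, 0.333333·0.44=0.1467. Summing gives P(heads) = 0.59667.
P(Coin 2 | heads) = 0.1600 / 0.59667 = 0.2682.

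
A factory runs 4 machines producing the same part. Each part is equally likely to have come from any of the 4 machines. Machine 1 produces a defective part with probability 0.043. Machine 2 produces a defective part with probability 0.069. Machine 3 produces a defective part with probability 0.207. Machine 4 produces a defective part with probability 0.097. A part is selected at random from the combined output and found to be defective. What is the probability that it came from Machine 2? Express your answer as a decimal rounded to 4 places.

P(defective|M1) = 0.043; P(defective|M2) = 0.069; P(defective|M3) = 0.207; P(defective|M4) = 0.097.
Prior × likelihood for each source: 0.25·0.043=0.01075, 0.25·0.069=0.01725, 0.25·0.207=0.05175, 0.25·0.097=0.02425. Summing gives P(defective) = 0.10400.
P(Machine 2 | defective) = 0.01725 / 0.10400 = 0.1659.

Posterior probability ≈ 0.1659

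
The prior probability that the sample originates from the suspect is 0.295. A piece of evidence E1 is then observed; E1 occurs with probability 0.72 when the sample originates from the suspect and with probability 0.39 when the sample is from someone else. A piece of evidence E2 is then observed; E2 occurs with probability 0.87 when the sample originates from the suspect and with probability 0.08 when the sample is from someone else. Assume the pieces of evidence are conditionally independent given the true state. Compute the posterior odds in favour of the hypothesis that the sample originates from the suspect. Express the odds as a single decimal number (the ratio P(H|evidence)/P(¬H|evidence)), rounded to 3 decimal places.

Prior odds = 0.295/(1−0.295) = 0.41844.
Likelihood ratio for E1 = 0.72/0.39 = 1.8462.
Likelihood ratio for E2 = 0.87/0.08 = 10.875.
Posterior odds = prior odds × LR₁ × LR₂ = 8.4010.

Posterior odds ≈ 8.401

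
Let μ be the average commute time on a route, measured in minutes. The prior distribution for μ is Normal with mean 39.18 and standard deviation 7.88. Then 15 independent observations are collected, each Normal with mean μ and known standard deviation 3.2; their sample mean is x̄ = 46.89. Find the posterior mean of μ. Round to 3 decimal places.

With known σ, the Normal prior is conjugate. Weight on the data is w = (n/σ²)/(n/σ² + 1/τ₀²) = 1.46484/(1.46484+0.0161045) = 0.98913.
Posterior mean = w·x̄ + (1−w)·μ₀ = 0.98913·46.89 + 0.010874·39.18 = 46.806.

Posterior mean ≈ 46.806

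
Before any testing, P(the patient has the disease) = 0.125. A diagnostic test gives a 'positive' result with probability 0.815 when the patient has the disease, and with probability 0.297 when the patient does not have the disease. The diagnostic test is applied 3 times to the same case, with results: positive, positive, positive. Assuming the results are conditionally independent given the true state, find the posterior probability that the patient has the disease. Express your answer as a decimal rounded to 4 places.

Posterior P(H) ≈ 0.7470

Let H be the event that the patient has the disease; start with P(H) = 0.125. P('positive'|H) = 0.815, P('positive'|¬H) = 0.297.
Update on result 1 ('positive'): P(H) ← 0.815·0.1250 / (0.815·0.1250 + 0.297·0.8750) = 0.10187/0.36175 = 0.2816.
Update on result 2 ('positive'): P(H) ← 0.815·0.2816 / (0.815·0.2816 + 0.297·0.7184) = 0.22952/0.44288 = 0.5182.
Update on result 3 ('positive'): P(H) ← 0.815·0.5182 / (0.815·0.5182 + 0.297·0.4818) = 0.42237/0.56545 = 0.7470.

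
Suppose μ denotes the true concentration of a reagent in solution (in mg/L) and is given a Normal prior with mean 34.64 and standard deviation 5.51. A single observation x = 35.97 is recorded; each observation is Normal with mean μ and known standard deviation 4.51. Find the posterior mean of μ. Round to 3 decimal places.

Prior precision 1/τ₀² = 1/5.51² = 0.0329380; data precision n/σ² = 1/4.51² = 0.0491640.
Posterior precision = 0.0329380 + 0.0491640 = 0.0821019.
Posterior mean = (0.0329380·34.64 + 0.0491640·35.97) / 0.0821019 = 35.436.

Posterior mean ≈ 35.436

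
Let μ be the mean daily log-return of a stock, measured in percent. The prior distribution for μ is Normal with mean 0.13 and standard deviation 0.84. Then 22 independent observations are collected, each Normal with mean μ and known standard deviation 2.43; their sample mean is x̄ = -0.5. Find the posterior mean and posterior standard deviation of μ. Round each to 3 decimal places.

Posterior mean ≈ -0.326; posterior SD ≈ 0.441

With known σ, the Normal prior is conjugate. Weight on the data is w = (n/σ²)/(n/σ² + 1/τ₀²) = 3.72572/(3.72572+1.41723) = 0.72443.
Posterior mean = w·x̄ + (1−w)·μ₀ = 0.72443·-0.5 + 0.27557·0.13 = -0.326. Posterior variance = 1/(3.72572+1.41723) = 0.194441, so SD = 0.441.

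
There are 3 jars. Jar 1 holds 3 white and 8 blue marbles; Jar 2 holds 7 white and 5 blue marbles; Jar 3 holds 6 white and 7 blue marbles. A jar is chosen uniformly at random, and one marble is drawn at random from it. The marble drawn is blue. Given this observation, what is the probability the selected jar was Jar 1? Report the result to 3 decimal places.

Tabulate prior·likelihood by source: [1] prior 0.333333, lik 0.7273, product 0.2424; [2] prior 0.333333, lik 0.4167, product 0.1389; [3] prior 0.333333, lik 0.5385, product 0.1795.
Normalizing constant = 0.56080; the posterior for Jar 1 is its product over the sum, 0.2424/0.56080 = 0.432.

Posterior probability ≈ 0.432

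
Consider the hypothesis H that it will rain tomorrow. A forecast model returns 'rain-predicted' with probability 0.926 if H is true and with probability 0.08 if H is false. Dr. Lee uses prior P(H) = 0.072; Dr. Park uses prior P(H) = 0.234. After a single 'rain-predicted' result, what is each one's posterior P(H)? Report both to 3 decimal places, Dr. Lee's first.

P('+'|H) = 0.926, P('+'|¬H) = 0.08.
Dr. Lee: numerator 0.926·0.072 = 0.066672; evidence = 0.066672+0.08·0.928 = 0.14091; posterior = 0.473.
Dr. Park: numerator 0.926·0.234 = 0.21668; evidence = 0.21668+0.08·0.766 = 0.27796; posterior = 0.780.

Dr. Lee: 0.473; Dr. Park: 0.780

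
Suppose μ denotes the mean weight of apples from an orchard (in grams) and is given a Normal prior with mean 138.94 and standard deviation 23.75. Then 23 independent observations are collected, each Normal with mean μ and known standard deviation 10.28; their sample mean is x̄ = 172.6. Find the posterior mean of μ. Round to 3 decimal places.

Posterior mean ≈ 172.328

Prior precision 1/τ₀² = 1/23.75² = 0.00177285; data precision n/σ² = 23/10.28² = 0.217641.
Posterior precision = 0.00177285 + 0.217641 = 0.219414.
Posterior mean = (0.00177285·138.94 + 0.217641·172.6) / 0.219414 = 172.328.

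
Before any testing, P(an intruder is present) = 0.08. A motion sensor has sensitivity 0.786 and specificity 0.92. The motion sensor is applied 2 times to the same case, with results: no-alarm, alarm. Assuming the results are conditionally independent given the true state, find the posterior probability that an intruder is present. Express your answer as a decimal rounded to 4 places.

With H the event that an intruder is present, the joint likelihood of the observed sequence is P(data|H) = 0.214·0.786 = 0.16820 and P(data|¬H) = 0.92·0.08 = 0.073600.
Bayes: P(H|data) = 0.08·0.16820 / (0.08·0.16820 + 0.92·0.073600) = 0.013456/0.081168 = 0.1658.

Posterior P(H) ≈ 0.1658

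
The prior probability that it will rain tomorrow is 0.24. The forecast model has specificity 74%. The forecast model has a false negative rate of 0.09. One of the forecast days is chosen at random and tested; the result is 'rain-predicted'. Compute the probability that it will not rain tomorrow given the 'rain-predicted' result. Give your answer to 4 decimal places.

Let H be the event that it will rain tomorrow. P(H) = 0.24, so P(¬H) = 0.76. With E the 'rain-predicted' result, P(E|H) = 0.91 and P(E|¬H) = 0.26.
P(E) = 0.91·0.24 + 0.26·0.76 = 0.21840 + 0.19760 = 0.41600.
By Bayes' theorem, P(H|E) = 0.21840 / 0.41600 = 0.5250. Hence P(¬H|E) = 1 − 0.5250 = 0.4750.

P(¬H | E) ≈ 0.4750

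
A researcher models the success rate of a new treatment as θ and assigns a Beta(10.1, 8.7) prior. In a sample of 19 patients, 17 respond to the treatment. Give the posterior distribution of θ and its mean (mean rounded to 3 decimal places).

The binomial likelihood is conjugate to the Beta prior: with 17 successes and 2 failures, the posterior is Beta(10.1+17, 8.7+2) = Beta(27.1, 10.7).
Posterior mean = α/(α+β) = 27.1/37.8 = 0.717.

Posterior: Beta(27.1, 10.7); mean ≈ 0.717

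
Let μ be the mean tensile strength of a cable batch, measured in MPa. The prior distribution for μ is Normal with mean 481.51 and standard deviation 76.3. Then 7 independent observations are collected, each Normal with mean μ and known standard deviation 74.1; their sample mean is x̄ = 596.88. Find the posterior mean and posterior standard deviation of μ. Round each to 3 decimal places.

Prior precision 1/τ₀² = 1/76.3² = 0.00017177; data precision n/σ² = 7/74.1² = 0.00127486.
Posterior precision = 0.00017177 + 0.00127486 = 0.00144663, giving posterior SD = 1/√0.00144663 = 26.292.
Posterior mean = (0.00017177·481.51 + 0.00127486·596.88) / 0.00144663 = 583.181.

Posterior mean ≈ 583.181; posterior SD ≈ 26.292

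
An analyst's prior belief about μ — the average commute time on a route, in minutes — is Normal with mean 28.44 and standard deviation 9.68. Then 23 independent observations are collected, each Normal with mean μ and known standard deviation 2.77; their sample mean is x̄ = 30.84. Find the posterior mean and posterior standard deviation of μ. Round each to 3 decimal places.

Posterior mean ≈ 30.831; posterior SD ≈ 0.577

Prior precision 1/τ₀² = 1/9.68² = 0.0106721; data precision n/σ² = 23/2.77² = 2.99756.
Posterior precision = 0.0106721 + 2.99756 = 3.00823, giving posterior SD = 1/√3.00823 = 0.577.
Posterior mean = (0.0106721·28.44 + 2.99756·30.84) / 3.00823 = 30.831.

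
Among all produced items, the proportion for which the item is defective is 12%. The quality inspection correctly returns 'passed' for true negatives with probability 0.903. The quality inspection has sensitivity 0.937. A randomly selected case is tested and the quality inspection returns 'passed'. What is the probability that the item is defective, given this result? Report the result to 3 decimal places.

P(H | E) ≈ 0.009

Write H for 'the item is defective'. Prior odds H:¬H = 0.12/0.88 = 0.13636. For the 'passed' outcome, the likelihood ratio is 0.063/0.903 = 0.069767.
Posterior odds = 0.13636 × 0.069767 = 0.0095137, so P(H|E) = 0.0095137/(1+0.0095137) = 0.009.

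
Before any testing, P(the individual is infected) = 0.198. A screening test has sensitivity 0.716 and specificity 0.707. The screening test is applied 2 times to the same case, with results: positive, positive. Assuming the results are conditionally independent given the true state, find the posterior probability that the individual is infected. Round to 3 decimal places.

Let H be the event that the individual is infected; start with P(H) = 0.198. P('positive'|H) = 0.716, P('positive'|¬H) = 0.293.
Update on result 1 ('positive'): P(H) ← 0.716·0.1980 / (0.716·0.1980 + 0.293·0.8020) = 0.14177/0.37675 = 0.3763.
Update on result 2 ('positive'): P(H) ← 0.716·0.3763 / (0.716·0.3763 + 0.293·0.6237) = 0.26942/0.45217 = 0.5958.

Posterior P(H) ≈ 0.596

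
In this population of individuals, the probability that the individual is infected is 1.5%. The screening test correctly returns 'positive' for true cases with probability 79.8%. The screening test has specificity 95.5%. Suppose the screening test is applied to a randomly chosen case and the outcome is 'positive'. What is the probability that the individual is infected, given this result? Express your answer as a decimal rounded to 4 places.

Write H for 'the individual is infected'. Prior odds H:¬H = 0.015/0.985 = 0.015228. For the 'positive' outcome, the likelihood ratio is 0.798/0.045 = 17.733.
Posterior odds = 0.015228 × 17.733 = 0.27005, so P(H|E) = 0.27005/(1+0.27005) = 0.2126.

P(H | E) ≈ 0.2126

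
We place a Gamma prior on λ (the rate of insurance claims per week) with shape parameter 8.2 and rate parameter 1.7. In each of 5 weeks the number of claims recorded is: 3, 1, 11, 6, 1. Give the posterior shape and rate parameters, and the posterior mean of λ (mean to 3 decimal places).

Posterior: Gamma(shape=30.2, rate=6.7); mean ≈ 4.507

Total count ∑xᵢ = 22 over n = 5 weeks.
Gamma is conjugate to the Poisson likelihood: posterior is Gamma(shape = 8.2+22 = 30.2, rate = 1.7+5 = 6.7).
Posterior mean = shape/rate = 30.2/6.7 = 4.507.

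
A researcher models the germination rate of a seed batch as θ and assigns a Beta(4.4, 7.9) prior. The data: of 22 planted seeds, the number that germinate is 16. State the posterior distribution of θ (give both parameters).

Posterior: Beta(20.4, 13.9)

The binomial likelihood is conjugate to the Beta prior: with 16 successes and 6 failures, the posterior is Beta(4.4+16, 7.9+6) = Beta(20.4, 13.9).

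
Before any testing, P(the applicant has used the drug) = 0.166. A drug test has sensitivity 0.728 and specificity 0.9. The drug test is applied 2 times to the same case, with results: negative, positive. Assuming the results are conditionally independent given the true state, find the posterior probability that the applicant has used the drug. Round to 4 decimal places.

Posterior P(H) ≈ 0.3046

Let H be the event that the applicant has used the drug; start with P(H) = 0.166. P('positive'|H) = 0.728, P('positive'|¬H) = 0.1.
Update on result 1 ('negative'): P(H) ← 0.272·0.1660 / (0.272·0.1660 + 0.9·0.8340) = 0.045152/0.79575 = 0.0567.
Update on result 2 ('positive'): P(H) ← 0.728·0.0567 / (0.728·0.0567 + 0.1·0.9433) = 0.041308/0.13563 = 0.3046.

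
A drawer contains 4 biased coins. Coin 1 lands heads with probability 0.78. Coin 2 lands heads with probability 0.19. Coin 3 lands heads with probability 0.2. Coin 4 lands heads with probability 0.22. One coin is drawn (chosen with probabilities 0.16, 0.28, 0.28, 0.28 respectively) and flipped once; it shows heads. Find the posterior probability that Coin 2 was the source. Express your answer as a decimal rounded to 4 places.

P(heads|C1) = 0.78; P(heads|C2) = 0.19; P(heads|C3) = 0.2; P(heads|C4) = 0.22.
Prior × likelihood for each source: 0.16·0.78=0.1248, 0.28·0.19=0.05320, 0.28·0.2=0.05600, 0.28·0.22=0.06160. Summing gives P(heads) = 0.29560.
P(Coin 2 | heads) = 0.05320 / 0.29560 = 0.1800.

Posterior probability ≈ 0.1800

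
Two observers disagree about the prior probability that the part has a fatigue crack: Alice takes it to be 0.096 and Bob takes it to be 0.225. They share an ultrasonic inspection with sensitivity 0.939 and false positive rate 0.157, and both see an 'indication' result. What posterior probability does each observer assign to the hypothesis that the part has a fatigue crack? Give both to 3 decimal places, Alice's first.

The likelihood ratio for an 'indication' result is 0.939/0.157 = 5.9809.
Alice: prior odds 0.096/0.904 = 0.10619; posterior odds 0.63514; posterior probability 0.388.
Bob: prior odds 0.225/0.775 = 0.29032; posterior odds 1.7364; posterior probability 0.635.

Alice: 0.388; Bob: 0.635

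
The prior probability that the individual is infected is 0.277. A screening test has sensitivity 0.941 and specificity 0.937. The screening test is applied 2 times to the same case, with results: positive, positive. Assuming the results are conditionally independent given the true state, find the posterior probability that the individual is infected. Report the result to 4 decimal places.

Posterior P(H) ≈ 0.9884

Let H be the event that the individual is infected; start with P(H) = 0.277. P('positive'|H) = 0.941, P('positive'|¬H) = 0.063.
Update on result 1 ('positive'): P(H) ← 0.941·0.2770 / (0.941·0.2770 + 0.063·0.7230) = 0.26066/0.30621 = 0.8512.
Update on result 2 ('positive'): P(H) ← 0.941·0.8512 / (0.941·0.8512 + 0.063·0.1488) = 0.80102/0.81040 = 0.9884.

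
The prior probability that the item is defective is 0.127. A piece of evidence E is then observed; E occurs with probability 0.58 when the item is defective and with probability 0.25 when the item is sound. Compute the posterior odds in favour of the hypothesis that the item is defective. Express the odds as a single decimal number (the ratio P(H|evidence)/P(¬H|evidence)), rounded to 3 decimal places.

Posterior odds ≈ 0.338

Prior odds = 0.127/(1−0.127) = 0.14548. In log-odds, ln(0.14548) = -1.9277.
Add log likelihood ratio: ln(2.3200) = 0.84157.
Posterior log-odds = -1.0862, so posterior odds = exp(-1.0862) = 0.33750.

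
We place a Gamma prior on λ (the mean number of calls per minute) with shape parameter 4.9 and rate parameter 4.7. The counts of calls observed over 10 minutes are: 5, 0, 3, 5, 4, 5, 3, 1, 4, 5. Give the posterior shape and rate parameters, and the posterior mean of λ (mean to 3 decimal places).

Total count ∑xᵢ = 35 over n = 10 minutes.
Gamma is conjugate to the Poisson likelihood: posterior is Gamma(shape = 4.9+35 = 39.9, rate = 4.7+10 = 14.7).
Posterior mean = shape/rate = 39.9/14.7 = 2.714.

Posterior: Gamma(shape=39.9, rate=14.7); mean ≈ 2.714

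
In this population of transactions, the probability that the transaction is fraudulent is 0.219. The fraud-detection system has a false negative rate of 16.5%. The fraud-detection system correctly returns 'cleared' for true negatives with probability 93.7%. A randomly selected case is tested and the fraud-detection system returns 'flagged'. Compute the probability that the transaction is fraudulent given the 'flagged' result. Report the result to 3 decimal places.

Write H for 'the transaction is fraudulent'. Prior odds H:¬H = 0.219/0.781 = 0.28041. For the 'flagged' outcome, the likelihood ratio is 0.835/0.063 = 13.254.
Posterior odds = 0.28041 × 13.254 = 3.7165, so P(H|E) = 3.7165/(1+3.7165) = 0.788.

P(H | E) ≈ 0.788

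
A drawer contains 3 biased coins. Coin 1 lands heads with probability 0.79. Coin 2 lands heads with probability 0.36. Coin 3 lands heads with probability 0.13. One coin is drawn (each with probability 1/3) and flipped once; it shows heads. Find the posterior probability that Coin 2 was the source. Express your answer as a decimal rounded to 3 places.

Posterior probability ≈ 0.281

Tabulate prior·likelihood by source: [1] prior 0.333333, lik 0.79, product 0.2633; [2] prior 0.333333, lik 0.36, product 0.1200; [3] prior 0.333333, lik 0.13, product 0.04333.
Normalizing constant = 0.42667; the posterior for Coin 2 is its product over the sum, 0.1200/0.42667 = 0.281.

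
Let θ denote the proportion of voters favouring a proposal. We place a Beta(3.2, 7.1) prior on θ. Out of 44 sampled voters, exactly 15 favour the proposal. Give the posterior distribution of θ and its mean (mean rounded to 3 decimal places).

The binomial likelihood is conjugate to the Beta prior: with 15 successes and 29 failures, the posterior is Beta(3.2+15, 7.1+29) = Beta(18.2, 36.1).
Posterior mean = α/(α+β) = 18.2/54.3 = 0.335.

Posterior: Beta(18.2, 36.1); mean ≈ 0.335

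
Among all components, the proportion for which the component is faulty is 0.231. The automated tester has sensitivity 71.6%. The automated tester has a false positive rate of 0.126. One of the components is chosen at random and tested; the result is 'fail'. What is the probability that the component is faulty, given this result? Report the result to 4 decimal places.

Write H for 'the component is faulty'. Prior odds H:¬H = 0.231/0.769 = 0.30039. For the 'fail' outcome, the likelihood ratio is 0.716/0.126 = 5.6825.
Posterior odds = 0.30039 × 5.6825 = 1.7070, so P(H|E) = 1.7070/(1+1.7070) = 0.6306.

P(H | E) ≈ 0.6306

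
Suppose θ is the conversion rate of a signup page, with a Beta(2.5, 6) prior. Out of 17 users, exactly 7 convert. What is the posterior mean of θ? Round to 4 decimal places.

Observing 7 successes and 10 failures updates Beta(2.5, 6) by adding the success and failure counts to the two shape parameters: α = 2.5+7 = 9.5, β = 6+10 = 16.
Posterior mean = α/(α+β) = 9.5/25.5 = 0.3725.

Posterior mean ≈ 0.3725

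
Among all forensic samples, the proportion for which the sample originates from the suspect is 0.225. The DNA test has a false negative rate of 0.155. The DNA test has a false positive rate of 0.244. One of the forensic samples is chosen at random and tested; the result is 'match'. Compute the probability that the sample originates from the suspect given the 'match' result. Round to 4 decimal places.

P(H | E) ≈ 0.5014

Write H for 'the sample originates from the suspect'. Prior odds H:¬H = 0.225/0.775 = 0.29032. For the 'match' outcome, the likelihood ratio is 0.845/0.244 = 3.4631.
Posterior odds = 0.29032 × 3.4631 = 1.0054, so P(H|E) = 1.0054/(1+1.0054) = 0.5014.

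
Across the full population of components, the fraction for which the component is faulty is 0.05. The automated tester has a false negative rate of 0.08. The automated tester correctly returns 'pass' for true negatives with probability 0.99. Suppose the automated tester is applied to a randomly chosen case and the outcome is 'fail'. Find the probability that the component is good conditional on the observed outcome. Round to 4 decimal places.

Write H for 'the component is faulty'. Prior odds H:¬H = 0.05/0.95 = 0.052632. For the 'fail' outcome, the likelihood ratio is 0.92/0.01 = 92.000.
Posterior odds = 0.052632 × 92.000 = 4.8421, so P(H|E) = 4.8421/(1+4.8421) = 0.8288. Then P(¬H|E) = 1 − 0.8288 = 0.1712.

P(¬H | E) ≈ 0.1712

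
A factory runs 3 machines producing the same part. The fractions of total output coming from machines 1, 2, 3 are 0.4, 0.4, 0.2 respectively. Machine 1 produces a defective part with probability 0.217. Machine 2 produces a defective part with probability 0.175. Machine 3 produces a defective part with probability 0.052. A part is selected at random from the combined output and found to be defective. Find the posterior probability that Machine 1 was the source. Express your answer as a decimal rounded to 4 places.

P(defective|M1) = 0.217; P(defective|M2) = 0.175; P(defective|M3) = 0.052.
Prior × likelihood for each source: 0.4·0.217=0.08680, 0.4·0.175=0.07000, 0.2·0.052=0.01040. Summing gives P(defective) = 0.16720.
P(Machine 1 | defective) = 0.08680 / 0.16720 = 0.5191.

Posterior probability ≈ 0.5191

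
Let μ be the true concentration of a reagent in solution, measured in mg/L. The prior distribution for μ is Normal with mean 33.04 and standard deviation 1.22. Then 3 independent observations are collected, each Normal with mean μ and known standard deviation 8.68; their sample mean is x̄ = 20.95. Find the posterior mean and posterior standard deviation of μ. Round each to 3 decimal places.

With known σ, the Normal prior is conjugate. Weight on the data is w = (n/σ²)/(n/σ² + 1/τ₀²) = 0.0398182/(0.0398182+0.671862) = 0.055950.
Posterior mean = w·x̄ + (1−w)·μ₀ = 0.055950·20.95 + 0.94405·33.04 = 32.364. Posterior variance = 1/(0.0398182+0.671862) = 1.40512, so SD = 1.185.

Posterior mean ≈ 32.364; posterior SD ≈ 1.185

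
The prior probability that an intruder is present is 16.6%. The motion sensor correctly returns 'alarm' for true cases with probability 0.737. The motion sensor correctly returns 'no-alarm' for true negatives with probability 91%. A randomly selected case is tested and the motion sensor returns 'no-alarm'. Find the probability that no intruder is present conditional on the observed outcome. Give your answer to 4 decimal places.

P(¬H | E) ≈ 0.9456

Let H be the event that an intruder is present. P(H) = 0.166, so P(¬H) = 0.834. With E the 'no-alarm' result, P(E|H) = 0.263 and P(E|¬H) = 0.91.
P(E) = 0.263·0.166 + 0.91·0.834 = 0.043658 + 0.75894 = 0.80260.
By Bayes' theorem, P(H|E) = 0.043658 / 0.80260 = 0.0544. Hence P(¬H|E) = 1 − 0.0544 = 0.9456.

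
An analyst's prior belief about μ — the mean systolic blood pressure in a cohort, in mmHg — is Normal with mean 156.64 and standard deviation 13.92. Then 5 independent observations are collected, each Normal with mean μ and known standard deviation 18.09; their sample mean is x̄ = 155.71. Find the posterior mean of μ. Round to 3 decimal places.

Prior precision 1/τ₀² = 1/13.92² = 0.00516085; data precision n/σ² = 5/18.09² = 0.0152789.
Posterior precision = 0.00516085 + 0.0152789 = 0.0204398.
Posterior mean = (0.00516085·156.64 + 0.0152789·155.71) / 0.0204398 = 155.945.

Posterior mean ≈ 155.945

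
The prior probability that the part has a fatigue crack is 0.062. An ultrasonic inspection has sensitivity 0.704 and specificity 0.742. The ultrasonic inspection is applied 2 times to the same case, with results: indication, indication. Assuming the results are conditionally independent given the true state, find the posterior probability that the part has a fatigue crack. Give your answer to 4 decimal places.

With H the event that the part has a fatigue crack, the joint likelihood of the observed sequence is P(data|H) = 0.704·0.704 = 0.49562 and P(data|¬H) = 0.258·0.258 = 0.066564.
Bayes: P(H|data) = 0.062·0.49562 / (0.062·0.49562 + 0.938·0.066564) = 0.030728/0.093165 = 0.3298.

Posterior P(H) ≈ 0.3298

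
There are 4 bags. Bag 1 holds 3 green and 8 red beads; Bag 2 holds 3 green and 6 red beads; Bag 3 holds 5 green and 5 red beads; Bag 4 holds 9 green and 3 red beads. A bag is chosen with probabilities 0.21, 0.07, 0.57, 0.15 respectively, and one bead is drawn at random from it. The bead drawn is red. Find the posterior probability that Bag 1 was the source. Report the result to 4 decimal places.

Tabulate prior·likelihood by source: [1] prior 0.21, lik 0.7273, product 0.1527; [2] prior 0.07, lik 0.6667, product 0.04667; [3] prior 0.57, lik 0.5, product 0.2850; [4] prior 0.15, lik 0.25, product 0.03750.
Normalizing constant = 0.52189; the posterior for Bag 1 is its product over the sum, 0.1527/0.52189 = 0.2926.

Posterior probability ≈ 0.2926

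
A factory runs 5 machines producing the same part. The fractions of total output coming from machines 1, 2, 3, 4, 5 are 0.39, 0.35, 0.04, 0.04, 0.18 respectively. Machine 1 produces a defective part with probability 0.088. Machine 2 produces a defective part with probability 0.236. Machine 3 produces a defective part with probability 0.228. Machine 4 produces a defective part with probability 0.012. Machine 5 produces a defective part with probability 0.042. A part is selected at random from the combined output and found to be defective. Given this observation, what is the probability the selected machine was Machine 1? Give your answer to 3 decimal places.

P(defective|M1) = 0.088; P(defective|M2) = 0.236; P(defective|M3) = 0.228; P(defective|M4) = 0.012; P(defective|M5) = 0.042.
Prior × likelihood for each source: 0.39·0.088=0.03432, 0.35·0.236=0.08260, 0.04·0.228=0.009120, 0.04·0.012=0.0004800, 0.18·0.042=0.007560. Summing gives P(defective) = 0.13408.
P(Machine 1 | defective) = 0.03432 / 0.13408 = 0.256.

Posterior probability ≈ 0.256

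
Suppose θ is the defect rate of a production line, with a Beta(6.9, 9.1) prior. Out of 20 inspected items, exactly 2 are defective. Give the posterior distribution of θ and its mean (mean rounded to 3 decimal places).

Observing 2 successes and 18 failures updates Beta(6.9, 9.1) by adding the success and failure counts to the two shape parameters: α = 6.9+2 = 8.9, β = 9.1+18 = 27.1.
Posterior mean = α/(α+β) = 8.9/36 = 0.247.

Posterior: Beta(8.9, 27.1); mean ≈ 0.247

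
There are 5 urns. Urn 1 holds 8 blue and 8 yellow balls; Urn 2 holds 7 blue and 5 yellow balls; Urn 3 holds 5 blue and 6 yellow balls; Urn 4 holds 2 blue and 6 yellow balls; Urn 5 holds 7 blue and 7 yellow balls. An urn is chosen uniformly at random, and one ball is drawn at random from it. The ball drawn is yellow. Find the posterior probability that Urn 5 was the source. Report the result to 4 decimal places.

Posterior probability ≈ 0.1844

Tabulate prior·likelihood by source: [1] prior 0.2, lik 0.5, product 0.1000; [2] prior 0.2, lik 0.4167, product 0.08333; [3] prior 0.2, lik 0.5455, product 0.1091; [4] prior 0.2, lik 0.75, product 0.1500; [5] prior 0.2, lik 0.5, product 0.1000.
Normalizing constant = 0.54242; the posterior for Urn 5 is its product over the sum, 0.1000/0.54242 = 0.1844.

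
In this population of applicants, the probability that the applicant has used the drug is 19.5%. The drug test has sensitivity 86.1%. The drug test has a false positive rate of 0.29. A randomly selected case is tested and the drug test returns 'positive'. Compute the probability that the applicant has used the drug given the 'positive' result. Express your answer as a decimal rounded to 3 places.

Write H for 'the applicant has used the drug'. Prior odds H:¬H = 0.195/0.805 = 0.24224. For the 'positive' outcome, the likelihood ratio is 0.861/0.29 = 2.9690.
Posterior odds = 0.24224 × 2.9690 = 0.71919, so P(H|E) = 0.71919/(1+0.71919) = 0.418.

P(H | E) ≈ 0.418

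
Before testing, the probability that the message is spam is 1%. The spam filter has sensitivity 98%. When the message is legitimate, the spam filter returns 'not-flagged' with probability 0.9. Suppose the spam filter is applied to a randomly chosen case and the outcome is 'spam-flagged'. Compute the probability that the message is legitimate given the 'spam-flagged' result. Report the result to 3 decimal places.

P(¬H | E) ≈ 0.910

Write H for 'the message is spam'. Prior odds H:¬H = 0.01/0.99 = 0.010101. For the 'spam-flagged' outcome, the likelihood ratio is 0.98/0.1 = 9.8000.
Posterior odds = 0.010101 × 9.8000 = 0.098990, so P(H|E) = 0.098990/(1+0.098990) = 0.090. Then P(¬H|E) = 1 − 0.090 = 0.910.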